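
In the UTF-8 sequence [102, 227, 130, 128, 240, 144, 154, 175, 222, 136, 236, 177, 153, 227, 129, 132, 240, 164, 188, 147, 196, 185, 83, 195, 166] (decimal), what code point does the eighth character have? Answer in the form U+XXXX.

U+0139

Offset 0: leading byte 0x66 = 01100110 → 1-byte char #1 = 66.
Offset 1: leading byte 0xE3 = 11100011 → 3-byte char #2 = E3 82 80.
Offset 4: leading byte 0xF0 = 11110000 → 4-byte char #3 = F0 90 9A AF.
Offset 8: leading byte 0xDE = 11011110 → 2-byte char #4 = DE 88.
Offset 10: leading byte 0xEC = 11101100 → 3-byte char #5 = EC B1 99.
Offset 13: leading byte 0xE3 = 11100011 → 3-byte char #6 = E3 81 84.
Offset 16: leading byte 0xF0 = 11110000 → 4-byte char #7 = F0 A4 BC 93.
Offset 20: leading byte 0xC4 = 11000100 → 2-byte char #8 = C4 B9.
Leading byte 0xC4 = 11000100 matches 110xxxxx → 2-byte sequence.
Byte 1: 0xC4 = 11000100, payload 00100 (5 bits).
Byte 2: 0xB9 = 10111001 (10xxxxxx ✓), payload 111001.
Concatenate: 00100111001 = 0x139 (11 bits → U+0139).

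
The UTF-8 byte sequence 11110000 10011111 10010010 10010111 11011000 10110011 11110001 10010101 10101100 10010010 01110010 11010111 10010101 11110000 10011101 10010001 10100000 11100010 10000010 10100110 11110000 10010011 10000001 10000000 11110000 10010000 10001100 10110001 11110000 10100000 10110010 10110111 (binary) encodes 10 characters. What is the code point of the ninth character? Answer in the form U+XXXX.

U+10331

Offset 0: leading byte 0xF0 = 11110000 → 4-byte char #1 = F0 9F 92 97.
Offset 4: leading byte 0xD8 = 11011000 → 2-byte char #2 = D8 B3.
Offset 6: leading byte 0xF1 = 11110001 → 4-byte char #3 = F1 95 AC 92.
Offset 10: leading byte 0x72 = 01110010 → 1-byte char #4 = 72.
Offset 11: leading byte 0xD7 = 11010111 → 2-byte char #5 = D7 95.
Offset 13: leading byte 0xF0 = 11110000 → 4-byte char #6 = F0 9D 91 A0.
Offset 17: leading byte 0xE2 = 11100010 → 3-byte char #7 = E2 82 A6.
Offset 20: leading byte 0xF0 = 11110000 → 4-byte char #8 = F0 93 81 80.
Offset 24: leading byte 0xF0 = 11110000 → 4-byte char #9 = F0 90 8C B1.
Leading byte 0xF0 = 11110000 matches 11110xxx → 4-byte sequence.
Byte 1: 0xF0 = 11110000, payload 000 (3 bits).
Byte 2: 0x90 = 10010000 (10xxxxxx ✓), payload 010000.
Byte 3: 0x8C = 10001100 (10xxxxxx ✓), payload 001100.
Byte 4: 0xB1 = 10110001 (10xxxxxx ✓), payload 110001.
Concatenate: 000010000001100110001 = 0x10331 (21 bits → U+10331).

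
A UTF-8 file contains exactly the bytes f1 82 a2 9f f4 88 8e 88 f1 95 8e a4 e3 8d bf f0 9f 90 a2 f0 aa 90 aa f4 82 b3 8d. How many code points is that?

7

Byte at offset 0: 0xF1 = 11110001 → 4-byte char (#1). Advance 4.
Byte at offset 4: 0xF4 = 11110100 → 4-byte char (#2). Advance 4.
Byte at offset 8: 0xF1 = 11110001 → 4-byte char (#3). Advance 4.
Byte at offset 12: 0xE3 = 11100011 → 3-byte char (#4). Advance 3.
Byte at offset 15: 0xF0 = 11110000 → 4-byte char (#5). Advance 4.
Byte at offset 19: 0xF0 = 11110000 → 4-byte char (#6). Advance 4.
Byte at offset 23: 0xF4 = 11110100 → 4-byte char (#7). Advance 4.
Reached end at offset 27 after 7 code points.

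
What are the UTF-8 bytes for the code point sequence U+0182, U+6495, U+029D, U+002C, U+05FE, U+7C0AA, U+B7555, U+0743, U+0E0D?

U+0182: 2-byte form → C6 82.
U+6495: 3-byte form → E6 92 95.
U+029D: 2-byte form → CA 9D.
U+002C: 1-byte form → 2C.
U+05FE: 2-byte form → D7 BE.
U+7C0AA: 4-byte form → F1 BC 82 AA.
U+B7555: 4-byte form → F2 B7 95 95.
U+0743: 2-byte form → DD 83.
U+0E0D: 3-byte form → E0 B8 8D.
Concatenated (23 bytes): C6 82 E6 92 95 CA 9D 2C D7 BE F1 BC 82 AA F2 B7 95 95 DD 83 E0 B8 8D.

C6 82 E6 92 95 CA 9D 2C D7 BE F1 BC 82 AA F2 B7 95 95 DD 83 E0 B8 8D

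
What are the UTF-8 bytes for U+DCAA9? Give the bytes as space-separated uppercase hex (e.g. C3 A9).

U+DCAA9 = 0xDCAA9 = 903849 decimal. In range U+10000–U+10FFFF → 4-byte form: 11110xxx 10xxxxxx 10xxxxxx 10xxxxxx.
Binary (21 bits): 011011100101010101001.
Split 3+6+6+6: 011 | 011100 | 101010 | 101001.
Byte 1: 11110011 = 0xF3.
Byte 2: 10011100 = 0x9C.
Byte 3: 10101010 = 0xAA.
Byte 4: 10101001 = 0xA9.

F3 9C AA A9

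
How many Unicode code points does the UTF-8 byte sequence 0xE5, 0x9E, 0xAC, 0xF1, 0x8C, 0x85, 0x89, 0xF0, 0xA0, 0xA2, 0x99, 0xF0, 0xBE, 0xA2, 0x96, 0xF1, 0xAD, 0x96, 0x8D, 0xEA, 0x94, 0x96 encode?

6

Byte at offset 0: 0xE5 = 11100101 → 3-byte char (#1). Advance 3.
Byte at offset 3: 0xF1 = 11110001 → 4-byte char (#2). Advance 4.
Byte at offset 7: 0xF0 = 11110000 → 4-byte char (#3). Advance 4.
Byte at offset 11: 0xF0 = 11110000 → 4-byte char (#4). Advance 4.
Byte at offset 15: 0xF1 = 11110001 → 4-byte char (#5). Advance 4.
Byte at offset 19: 0xEA = 11101010 → 3-byte char (#6). Advance 3.
Reached end at offset 22 after 6 code points.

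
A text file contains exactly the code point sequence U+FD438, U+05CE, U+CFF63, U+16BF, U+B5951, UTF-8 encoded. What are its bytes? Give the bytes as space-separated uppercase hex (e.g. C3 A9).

U+FD438: 4-byte form → F3 BD 90 B8.
U+05CE: 2-byte form → D7 8E.
U+CFF63: 4-byte form → F3 8F BD A3.
U+16BF: 3-byte form → E1 9A BF.
U+B5951: 4-byte form → F2 B5 A5 91.
Concatenated (17 bytes): F3 BD 90 B8 D7 8E F3 8F BD A3 E1 9A BF F2 B5 A5 91.

F3 BD 90 B8 D7 8E F3 8F BD A3 E1 9A BF F2 B5 A5 91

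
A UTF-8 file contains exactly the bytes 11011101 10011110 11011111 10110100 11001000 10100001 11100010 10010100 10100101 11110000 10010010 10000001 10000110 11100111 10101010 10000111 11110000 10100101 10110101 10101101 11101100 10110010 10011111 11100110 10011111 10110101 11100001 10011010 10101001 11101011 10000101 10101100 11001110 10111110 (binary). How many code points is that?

Byte at offset 0: 0xDD = 11011101 → 2-byte char (#1). Advance 2.
Byte at offset 2: 0xDF = 11011111 → 2-byte char (#2). Advance 2.
Byte at offset 4: 0xC8 = 11001000 → 2-byte char (#3). Advance 2.
Byte at offset 6: 0xE2 = 11100010 → 3-byte char (#4). Advance 3.
Byte at offset 9: 0xF0 = 11110000 → 4-byte char (#5). Advance 4.
Byte at offset 13: 0xE7 = 11100111 → 3-byte char (#6). Advance 3.
Byte at offset 16: 0xF0 = 11110000 → 4-byte char (#7). Advance 4.
Byte at offset 20: 0xEC = 11101100 → 3-byte char (#8). Advance 3.
Byte at offset 23: 0xE6 = 11100110 → 3-byte char (#9). Advance 3.
Byte at offset 26: 0xE1 = 11100001 → 3-byte char (#10). Advance 3.
Byte at offset 29: 0xEB = 11101011 → 3-byte char (#11). Advance 3.
Byte at offset 32: 0xCE = 11001110 → 2-byte char (#12). Advance 2.
Reached end at offset 34 after 12 code points.

12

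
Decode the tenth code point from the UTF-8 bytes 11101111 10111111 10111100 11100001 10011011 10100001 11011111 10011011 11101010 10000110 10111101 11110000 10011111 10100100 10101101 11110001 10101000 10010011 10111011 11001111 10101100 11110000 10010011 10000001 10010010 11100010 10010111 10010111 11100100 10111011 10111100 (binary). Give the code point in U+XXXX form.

U+4EFC

Offset 0: leading byte 0xEF = 11101111 → 3-byte char #1 = EF BF BC.
Offset 3: leading byte 0xE1 = 11100001 → 3-byte char #2 = E1 9B A1.
Offset 6: leading byte 0xDF = 11011111 → 2-byte char #3 = DF 9B.
Offset 8: leading byte 0xEA = 11101010 → 3-byte char #4 = EA 86 BD.
Offset 11: leading byte 0xF0 = 11110000 → 4-byte char #5 = F0 9F A4 AD.
Offset 15: leading byte 0xF1 = 11110001 → 4-byte char #6 = F1 A8 93 BB.
Offset 19: leading byte 0xCF = 11001111 → 2-byte char #7 = CF AC.
Offset 21: leading byte 0xF0 = 11110000 → 4-byte char #8 = F0 93 81 92.
Offset 25: leading byte 0xE2 = 11100010 → 3-byte char #9 = E2 97 97.
Offset 28: leading byte 0xE4 = 11100100 → 3-byte char #10 = E4 BB BC.
Leading byte 0xE4 = 11100100 matches 1110xxxx → 3-byte sequence.
Byte 1: 0xE4 = 11100100, payload 0100 (4 bits).
Byte 2: 0xBB = 10111011 (10xxxxxx ✓), payload 111011.
Byte 3: 0xBC = 10111100 (10xxxxxx ✓), payload 111100.
Concatenate: 0100111011111100 = 0x4EFC (16 bits → U+4EFC).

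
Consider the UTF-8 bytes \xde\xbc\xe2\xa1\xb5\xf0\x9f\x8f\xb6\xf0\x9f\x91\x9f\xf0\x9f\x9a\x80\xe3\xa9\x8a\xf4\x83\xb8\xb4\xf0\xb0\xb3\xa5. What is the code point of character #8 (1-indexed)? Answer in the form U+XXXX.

U+30CE5

Offset 0: leading byte 0xDE = 11011110 → 2-byte char #1 = DE BC.
Offset 2: leading byte 0xE2 = 11100010 → 3-byte char #2 = E2 A1 B5.
Offset 5: leading byte 0xF0 = 11110000 → 4-byte char #3 = F0 9F 8F B6.
Offset 9: leading byte 0xF0 = 11110000 → 4-byte char #4 = F0 9F 91 9F.
Offset 13: leading byte 0xF0 = 11110000 → 4-byte char #5 = F0 9F 9A 80.
Offset 17: leading byte 0xE3 = 11100011 → 3-byte char #6 = E3 A9 8A.
Offset 20: leading byte 0xF4 = 11110100 → 4-byte char #7 = F4 83 B8 B4.
Offset 24: leading byte 0xF0 = 11110000 → 4-byte char #8 = F0 B0 B3 A5.
Leading byte 0xF0 = 11110000 matches 11110xxx → 4-byte sequence.
Byte 1: 0xF0 = 11110000, payload 000 (3 bits).
Byte 2: 0xB0 = 10110000 (10xxxxxx ✓), payload 110000.
Byte 3: 0xB3 = 10110011 (10xxxxxx ✓), payload 110011.
Byte 4: 0xA5 = 10100101 (10xxxxxx ✓), payload 100101.
Concatenate: 000110000110011100101 = 0x30CE5 (21 bits → U+30CE5).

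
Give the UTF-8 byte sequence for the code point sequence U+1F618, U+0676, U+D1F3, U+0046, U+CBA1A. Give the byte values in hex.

F0 9F 98 98 D9 B6 ED 87 B3 46 F3 8B A8 9A

U+1F618: 4-byte form → F0 9F 98 98.
U+0676: 2-byte form → D9 B6.
U+D1F3: 3-byte form → ED 87 B3.
U+0046: 1-byte form → 46.
U+CBA1A: 4-byte form → F3 8B A8 9A.
Concatenated (14 bytes): F0 9F 98 98 D9 B6 ED 87 B3 46 F3 8B A8 9A.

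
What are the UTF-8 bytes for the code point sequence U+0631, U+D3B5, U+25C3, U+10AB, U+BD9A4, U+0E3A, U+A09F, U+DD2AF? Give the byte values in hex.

U+0631: 2-byte form → D8 B1.
U+D3B5: 3-byte form → ED 8E B5.
U+25C3: 3-byte form → E2 97 83.
U+10AB: 3-byte form → E1 82 AB.
U+BD9A4: 4-byte form → F2 BD A6 A4.
U+0E3A: 3-byte form → E0 B8 BA.
U+A09F: 3-byte form → EA 82 9F.
U+DD2AF: 4-byte form → F3 9D 8A AF.
Concatenated (25 bytes): D8 B1 ED 8E B5 E2 97 83 E1 82 AB F2 BD A6 A4 E0 B8 BA EA 82 9F F3 9D 8A AF.

D8 B1 ED 8E B5 E2 97 83 E1 82 AB F2 BD A6 A4 E0 B8 BA EA 82 9F F3 9D 8A AF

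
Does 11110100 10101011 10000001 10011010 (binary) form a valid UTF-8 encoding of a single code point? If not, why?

invalid (encodes a value above U+10FFFF)

Leading byte 0xF4 = 11110100 → 4-byte form.
Payload = 0x12B05A, which exceeds U+10FFFF, the maximum Unicode code point. (Leading bytes F5–FF, or F4 followed by ≥ 0x90, are invalid.)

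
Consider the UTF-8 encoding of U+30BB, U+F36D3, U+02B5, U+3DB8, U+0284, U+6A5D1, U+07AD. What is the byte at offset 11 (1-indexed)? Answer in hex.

0xB6

1-indexed offset 11 is 0-indexed offset 10.
U+30BB → 3-byte form E3 82 BB at offsets 0–2.
U+F36D3 → 4-byte form F3 B3 9B 93 at offsets 3–6.
U+02B5 → 2-byte form CA B5 at offsets 7–8.
U+3DB8 → 3-byte form E3 B6 B8 at offsets 9–11.
Offset 10 falls in char 4's range; it's byte 2 of E3 B6 B8 = 0xB6.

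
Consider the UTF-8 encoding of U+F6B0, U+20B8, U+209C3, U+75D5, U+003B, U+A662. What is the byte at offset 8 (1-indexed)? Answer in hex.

1-indexed offset 8 is 0-indexed offset 7.
U+F6B0 → 3-byte form EF 9A B0 at offsets 0–2.
U+20B8 → 3-byte form E2 82 B8 at offsets 3–5.
U+209C3 → 4-byte form F0 A0 A7 83 at offsets 6–9.
Offset 7 falls in char 3's range; it's byte 2 of F0 A0 A7 83 = 0xA0.

0xA0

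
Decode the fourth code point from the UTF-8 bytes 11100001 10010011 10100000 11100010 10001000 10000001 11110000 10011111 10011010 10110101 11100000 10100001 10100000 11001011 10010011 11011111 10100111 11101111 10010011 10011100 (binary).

Offset 0: leading byte 0xE1 = 11100001 → 3-byte char #1 = E1 93 A0.
Offset 3: leading byte 0xE2 = 11100010 → 3-byte char #2 = E2 88 81.
Offset 6: leading byte 0xF0 = 11110000 → 4-byte char #3 = F0 9F 9A B5.
Offset 10: leading byte 0xE0 = 11100000 → 3-byte char #4 = E0 A1 A0.
Leading byte 0xE0 = 11100000 matches 1110xxxx → 3-byte sequence.
Byte 1: 0xE0 = 11100000, payload 0000 (4 bits).
Byte 2: 0xA1 = 10100001 (10xxxxxx ✓), payload 100001.
Byte 3: 0xA0 = 10100000 (10xxxxxx ✓), payload 100000.
Concatenate: 0000100001100000 = 0x860 (16 bits → U+0860).

U+0860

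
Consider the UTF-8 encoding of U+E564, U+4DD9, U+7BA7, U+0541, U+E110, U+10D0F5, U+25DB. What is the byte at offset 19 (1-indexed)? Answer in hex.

1-indexed offset 19 is 0-indexed offset 18.
U+E564 → 3-byte form EE 95 A4 at offsets 0–2.
U+4DD9 → 3-byte form E4 B7 99 at offsets 3–5.
U+7BA7 → 3-byte form E7 AE A7 at offsets 6–8.
U+0541 → 2-byte form D5 81 at offsets 9–10.
U+E110 → 3-byte form EE 84 90 at offsets 11–13.
U+10D0F5 → 4-byte form F4 8D 83 B5 at offsets 14–17.
U+25DB → 3-byte form E2 97 9B at offsets 18–20.
Offset 18 falls in char 7's range; it's byte 1 of E2 97 9B = 0xE2.

0xE2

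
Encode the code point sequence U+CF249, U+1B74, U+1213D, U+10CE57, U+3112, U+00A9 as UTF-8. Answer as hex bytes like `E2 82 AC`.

F3 8F 89 89 E1 AD B4 F0 92 84 BD F4 8C B9 97 E3 84 92 C2 A9

U+CF249: 4-byte form → F3 8F 89 89.
U+1B74: 3-byte form → E1 AD B4.
U+1213D: 4-byte form → F0 92 84 BD.
U+10CE57: 4-byte form → F4 8C B9 97.
U+3112: 3-byte form → E3 84 92.
U+00A9: 2-byte form → C2 A9.
Concatenated (20 bytes): F3 8F 89 89 E1 AD B4 F0 92 84 BD F4 8C B9 97 E3 84 92 C2 A9.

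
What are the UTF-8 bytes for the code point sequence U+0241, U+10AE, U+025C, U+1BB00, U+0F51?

C9 81 E1 82 AE C9 9C F0 9B AC 80 E0 BD 91

U+0241: 2-byte form → C9 81.
U+10AE: 3-byte form → E1 82 AE.
U+025C: 2-byte form → C9 9C.
U+1BB00: 4-byte form → F0 9B AC 80.
U+0F51: 3-byte form → E0 BD 91.
Concatenated (14 bytes): C9 81 E1 82 AE C9 9C F0 9B AC 80 E0 BD 91.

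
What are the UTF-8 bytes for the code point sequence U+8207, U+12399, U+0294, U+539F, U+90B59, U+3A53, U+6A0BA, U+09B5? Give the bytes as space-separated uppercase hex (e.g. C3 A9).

E8 88 87 F0 92 8E 99 CA 94 E5 8E 9F F2 90 AD 99 E3 A9 93 F1 AA 82 BA E0 A6 B5

U+8207: 3-byte form → E8 88 87.
U+12399: 4-byte form → F0 92 8E 99.
U+0294: 2-byte form → CA 94.
U+539F: 3-byte form → E5 8E 9F.
U+90B59: 4-byte form → F2 90 AD 99.
U+3A53: 3-byte form → E3 A9 93.
U+6A0BA: 4-byte form → F1 AA 82 BA.
U+09B5: 3-byte form → E0 A6 B5.
Concatenated (26 bytes): E8 88 87 F0 92 8E 99 CA 94 E5 8E 9F F2 90 AD 99 E3 A9 93 F1 AA 82 BA E0 A6 B5.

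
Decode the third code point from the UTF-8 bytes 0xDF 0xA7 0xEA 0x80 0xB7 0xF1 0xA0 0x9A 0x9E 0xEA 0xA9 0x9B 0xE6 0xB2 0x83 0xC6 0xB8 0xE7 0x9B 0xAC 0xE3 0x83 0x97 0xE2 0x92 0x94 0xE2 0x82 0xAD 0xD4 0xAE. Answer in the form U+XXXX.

U+6069E

Offset 0: leading byte 0xDF = 11011111 → 2-byte char #1 = DF A7.
Offset 2: leading byte 0xEA = 11101010 → 3-byte char #2 = EA 80 B7.
Offset 5: leading byte 0xF1 = 11110001 → 4-byte char #3 = F1 A0 9A 9E.
Leading byte 0xF1 = 11110001 matches 11110xxx → 4-byte sequence.
Byte 1: 0xF1 = 11110001, payload 001 (3 bits).
Byte 2: 0xA0 = 10100000 (10xxxxxx ✓), payload 100000.
Byte 3: 0x9A = 10011010 (10xxxxxx ✓), payload 011010.
Byte 4: 0x9E = 10011110 (10xxxxxx ✓), payload 011110.
Concatenate: 001100000011010011110 = 0x6069E (21 bits → U+6069E).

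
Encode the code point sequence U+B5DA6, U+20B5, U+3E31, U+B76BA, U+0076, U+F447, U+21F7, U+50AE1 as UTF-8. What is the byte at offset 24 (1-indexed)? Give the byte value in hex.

1-indexed offset 24 is 0-indexed offset 23.
U+B5DA6 → 4-byte form F2 B5 B6 A6 at offsets 0–3.
U+20B5 → 3-byte form E2 82 B5 at offsets 4–6.
U+3E31 → 3-byte form E3 B8 B1 at offsets 7–9.
U+B76BA → 4-byte form F2 B7 9A BA at offsets 10–13.
U+0076 → 1-byte form 76 at offsets 14–14.
U+F447 → 3-byte form EF 91 87 at offsets 15–17.
U+21F7 → 3-byte form E2 87 B7 at offsets 18–20.
U+50AE1 → 4-byte form F1 90 AB A1 at offsets 21–24.
Offset 23 falls in char 8's range; it's byte 3 of F1 90 AB A1 = 0xAB.

0xAB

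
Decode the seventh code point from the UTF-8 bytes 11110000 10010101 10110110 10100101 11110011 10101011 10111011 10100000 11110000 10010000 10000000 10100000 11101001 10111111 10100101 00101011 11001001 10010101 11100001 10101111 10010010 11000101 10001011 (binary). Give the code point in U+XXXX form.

U+1BD2

Offset 0: leading byte 0xF0 = 11110000 → 4-byte char #1 = F0 95 B6 A5.
Offset 4: leading byte 0xF3 = 11110011 → 4-byte char #2 = F3 AB BB A0.
Offset 8: leading byte 0xF0 = 11110000 → 4-byte char #3 = F0 90 80 A0.
Offset 12: leading byte 0xE9 = 11101001 → 3-byte char #4 = E9 BF A5.
Offset 15: leading byte 0x2B = 00101011 → 1-byte char #5 = 2B.
Offset 16: leading byte 0xC9 = 11001001 → 2-byte char #6 = C9 95.
Offset 18: leading byte 0xE1 = 11100001 → 3-byte char #7 = E1 AF 92.
Leading byte 0xE1 = 11100001 matches 1110xxxx → 3-byte sequence.
Byte 1: 0xE1 = 11100001, payload 0001 (4 bits).
Byte 2: 0xAF = 10101111 (10xxxxxx ✓), payload 101111.
Byte 3: 0x92 = 10010010 (10xxxxxx ✓), payload 010010.
Concatenate: 0001101111010010 = 0x1BD2 (16 bits → U+1BD2).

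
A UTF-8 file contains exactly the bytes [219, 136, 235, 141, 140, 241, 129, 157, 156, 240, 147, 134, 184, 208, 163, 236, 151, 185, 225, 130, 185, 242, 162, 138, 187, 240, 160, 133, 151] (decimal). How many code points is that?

9

Byte at offset 0: 0xDB = 11011011 → 2-byte char (#1). Advance 2.
Byte at offset 2: 0xEB = 11101011 → 3-byte char (#2). Advance 3.
Byte at offset 5: 0xF1 = 11110001 → 4-byte char (#3). Advance 4.
Byte at offset 9: 0xF0 = 11110000 → 4-byte char (#4). Advance 4.
Byte at offset 13: 0xD0 = 11010000 → 2-byte char (#5). Advance 2.
Byte at offset 15: 0xEC = 11101100 → 3-byte char (#6). Advance 3.
Byte at offset 18: 0xE1 = 11100001 → 3-byte char (#7). Advance 3.
Byte at offset 21: 0xF2 = 11110010 → 4-byte char (#8). Advance 4.
Byte at offset 25: 0xF0 = 11110000 → 4-byte char (#9). Advance 4.
Reached end at offset 29 after 9 code points.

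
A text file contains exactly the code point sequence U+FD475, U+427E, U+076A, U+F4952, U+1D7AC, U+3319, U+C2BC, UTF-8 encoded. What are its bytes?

F3 BD 91 B5 E4 89 BE DD AA F3 B4 A5 92 F0 9D 9E AC E3 8C 99 EC 8A BC

U+FD475: 4-byte form → F3 BD 91 B5.
U+427E: 3-byte form → E4 89 BE.
U+076A: 2-byte form → DD AA.
U+F4952: 4-byte form → F3 B4 A5 92.
U+1D7AC: 4-byte form → F0 9D 9E AC.
U+3319: 3-byte form → E3 8C 99.
U+C2BC: 3-byte form → EC 8A BC.
Concatenated (23 bytes): F3 BD 91 B5 E4 89 BE DD AA F3 B4 A5 92 F0 9D 9E AC E3 8C 99 EC 8A BC.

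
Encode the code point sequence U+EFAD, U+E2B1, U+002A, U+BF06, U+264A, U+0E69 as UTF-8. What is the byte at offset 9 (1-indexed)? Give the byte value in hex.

1-indexed offset 9 is 0-indexed offset 8.
U+EFAD → 3-byte form EE BE AD at offsets 0–2.
U+E2B1 → 3-byte form EE 8A B1 at offsets 3–5.
U+002A → 1-byte form 2A at offsets 6–6.
U+BF06 → 3-byte form EB BC 86 at offsets 7–9.
Offset 8 falls in char 4's range; it's byte 2 of EB BC 86 = 0xBC.

0xBC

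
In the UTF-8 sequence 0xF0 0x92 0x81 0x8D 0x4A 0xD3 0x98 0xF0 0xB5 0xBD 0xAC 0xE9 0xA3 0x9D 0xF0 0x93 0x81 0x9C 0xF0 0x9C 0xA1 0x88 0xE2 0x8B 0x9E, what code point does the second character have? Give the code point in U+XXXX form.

U+004A

Offset 0: leading byte 0xF0 = 11110000 → 4-byte char #1 = F0 92 81 8D.
Offset 4: leading byte 0x4A = 01001010 → 1-byte char #2 = 4A.
Leading byte 0x4A = 01001010 matches 0xxxxxxx → 1-byte sequence.
Byte 1: 0x4A = 01001010, payload 1001010 (7 bits).
Concatenate: 1001010 = 0x4A (7 bits → U+004A).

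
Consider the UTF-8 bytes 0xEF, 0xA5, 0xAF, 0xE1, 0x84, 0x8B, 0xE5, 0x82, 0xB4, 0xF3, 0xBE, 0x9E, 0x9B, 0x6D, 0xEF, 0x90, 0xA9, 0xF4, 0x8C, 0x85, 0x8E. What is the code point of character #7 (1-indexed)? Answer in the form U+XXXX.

Offset 0: leading byte 0xEF = 11101111 → 3-byte char #1 = EF A5 AF.
Offset 3: leading byte 0xE1 = 11100001 → 3-byte char #2 = E1 84 8B.
Offset 6: leading byte 0xE5 = 11100101 → 3-byte char #3 = E5 82 B4.
Offset 9: leading byte 0xF3 = 11110011 → 4-byte char #4 = F3 BE 9E 9B.
Offset 13: leading byte 0x6D = 01101101 → 1-byte char #5 = 6D.
Offset 14: leading byte 0xEF = 11101111 → 3-byte char #6 = EF 90 A9.
Offset 17: leading byte 0xF4 = 11110100 → 4-byte char #7 = F4 8C 85 8E.
Leading byte 0xF4 = 11110100 matches 11110xxx → 4-byte sequence.
Byte 1: 0xF4 = 11110100, payload 100 (3 bits).
Byte 2: 0x8C = 10001100 (10xxxxxx ✓), payload 001100.
Byte 3: 0x85 = 10000101 (10xxxxxx ✓), payload 000101.
Byte 4: 0x8E = 10001110 (10xxxxxx ✓), payload 001110.
Concatenate: 100001100000101001110 = 0x10C14E (21 bits → U+10C14E).

U+10C14E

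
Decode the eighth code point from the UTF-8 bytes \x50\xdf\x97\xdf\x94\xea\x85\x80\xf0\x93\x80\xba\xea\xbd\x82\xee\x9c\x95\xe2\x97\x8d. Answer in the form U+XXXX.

U+25CD

Offset 0: leading byte 0x50 = 01010000 → 1-byte char #1 = 50.
Offset 1: leading byte 0xDF = 11011111 → 2-byte char #2 = DF 97.
Offset 3: leading byte 0xDF = 11011111 → 2-byte char #3 = DF 94.
Offset 5: leading byte 0xEA = 11101010 → 3-byte char #4 = EA 85 80.
Offset 8: leading byte 0xF0 = 11110000 → 4-byte char #5 = F0 93 80 BA.
Offset 12: leading byte 0xEA = 11101010 → 3-byte char #6 = EA BD 82.
Offset 15: leading byte 0xEE = 11101110 → 3-byte char #7 = EE 9C 95.
Offset 18: leading byte 0xE2 = 11100010 → 3-byte char #8 = E2 97 8D.
Leading byte 0xE2 = 11100010 matches 1110xxxx → 3-byte sequence.
Byte 1: 0xE2 = 11100010, payload 0010 (4 bits).
Byte 2: 0x97 = 10010111 (10xxxxxx ✓), payload 010111.
Byte 3: 0x8D = 10001101 (10xxxxxx ✓), payload 001101.
Concatenate: 0010010111001101 = 0x25CD (16 bits → U+25CD).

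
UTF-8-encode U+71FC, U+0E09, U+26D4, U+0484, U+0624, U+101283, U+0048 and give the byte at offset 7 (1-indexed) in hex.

0xE2

1-indexed offset 7 is 0-indexed offset 6.
U+71FC → 3-byte form E7 87 BC at offsets 0–2.
U+0E09 → 3-byte form E0 B8 89 at offsets 3–5.
U+26D4 → 3-byte form E2 9B 94 at offsets 6–8.
Offset 6 falls in char 3's range; it's byte 1 of E2 9B 94 = 0xE2.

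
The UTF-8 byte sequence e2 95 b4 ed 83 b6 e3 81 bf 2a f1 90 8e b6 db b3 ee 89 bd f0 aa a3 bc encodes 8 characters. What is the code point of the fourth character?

U+002A

Offset 0: leading byte 0xE2 = 11100010 → 3-byte char #1 = E2 95 B4.
Offset 3: leading byte 0xED = 11101101 → 3-byte char #2 = ED 83 B6.
Offset 6: leading byte 0xE3 = 11100011 → 3-byte char #3 = E3 81 BF.
Offset 9: leading byte 0x2A = 00101010 → 1-byte char #4 = 2A.
Leading byte 0x2A = 00101010 matches 0xxxxxxx → 1-byte sequence.
Byte 1: 0x2A = 00101010, payload 0101010 (7 bits).
Concatenate: 0101010 = 0x2A (7 bits → U+002A).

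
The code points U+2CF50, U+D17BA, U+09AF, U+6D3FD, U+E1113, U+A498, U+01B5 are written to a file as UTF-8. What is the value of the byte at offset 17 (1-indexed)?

1-indexed offset 17 is 0-indexed offset 16.
U+2CF50 → 4-byte form F0 AC BD 90 at offsets 0–3.
U+D17BA → 4-byte form F3 91 9E BA at offsets 4–7.
U+09AF → 3-byte form E0 A6 AF at offsets 8–10.
U+6D3FD → 4-byte form F1 AD 8F BD at offsets 11–14.
U+E1113 → 4-byte form F3 A1 84 93 at offsets 15–18.
Offset 16 falls in char 5's range; it's byte 2 of F3 A1 84 93 = 0xA1.

0xA1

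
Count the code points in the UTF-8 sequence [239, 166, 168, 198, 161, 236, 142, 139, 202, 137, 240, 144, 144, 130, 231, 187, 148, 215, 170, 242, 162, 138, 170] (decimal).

Byte at offset 0: 0xEF = 11101111 → 3-byte char (#1). Advance 3.
Byte at offset 3: 0xC6 = 11000110 → 2-byte char (#2). Advance 2.
Byte at offset 5: 0xEC = 11101100 → 3-byte char (#3). Advance 3.
Byte at offset 8: 0xCA = 11001010 → 2-byte char (#4). Advance 2.
Byte at offset 10: 0xF0 = 11110000 → 4-byte char (#5). Advance 4.
Byte at offset 14: 0xE7 = 11100111 → 3-byte char (#6). Advance 3.
Byte at offset 17: 0xD7 = 11010111 → 2-byte char (#7). Advance 2.
Byte at offset 19: 0xF2 = 11110010 → 4-byte char (#8). Advance 4.
Reached end at offset 23 after 8 code points.

8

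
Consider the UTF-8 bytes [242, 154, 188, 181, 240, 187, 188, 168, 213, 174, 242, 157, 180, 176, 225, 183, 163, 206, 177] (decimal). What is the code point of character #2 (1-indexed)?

Offset 0: leading byte 0xF2 = 11110010 → 4-byte char #1 = F2 9A BC B5.
Offset 4: leading byte 0xF0 = 11110000 → 4-byte char #2 = F0 BB BC A8.
Leading byte 0xF0 = 11110000 matches 11110xxx → 4-byte sequence.
Byte 1: 0xF0 = 11110000, payload 000 (3 bits).
Byte 2: 0xBB = 10111011 (10xxxxxx ✓), payload 111011.
Byte 3: 0xBC = 10111100 (10xxxxxx ✓), payload 111100.
Byte 4: 0xA8 = 10101000 (10xxxxxx ✓), payload 101000.
Concatenate: 000111011111100101000 = 0x3BF28 (21 bits → U+3BF28).

U+3BF28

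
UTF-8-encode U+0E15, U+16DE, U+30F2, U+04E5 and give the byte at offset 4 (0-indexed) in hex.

U+0E15 → 3-byte form E0 B8 95 at offsets 0–2.
U+16DE → 3-byte form E1 9B 9E at offsets 3–5.
Offset 4 falls in char 2's range; it's byte 2 of E1 9B 9E = 0x9B.

0x9B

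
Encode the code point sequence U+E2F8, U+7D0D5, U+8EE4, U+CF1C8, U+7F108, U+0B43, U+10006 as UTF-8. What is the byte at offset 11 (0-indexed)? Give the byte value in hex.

U+E2F8 → 3-byte form EE 8B B8 at offsets 0–2.
U+7D0D5 → 4-byte form F1 BD 83 95 at offsets 3–6.
U+8EE4 → 3-byte form E8 BB A4 at offsets 7–9.
U+CF1C8 → 4-byte form F3 8F 87 88 at offsets 10–13.
Offset 11 falls in char 4's range; it's byte 2 of F3 8F 87 88 = 0x8F.

0x8F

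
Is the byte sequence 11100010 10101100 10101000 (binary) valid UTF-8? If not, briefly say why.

Leading byte 0xE2 = 11100010 → 3-byte form.
Continuation bytes 0xAC=10101100, 0xA8=10101000 all match 10xxxxxx.
Decoded value 0x2B28 is ≥ 0x800 (shortest form) and not a surrogate.

valid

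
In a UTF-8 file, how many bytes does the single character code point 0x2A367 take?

4

U+2A367 = 0x2A367. UTF-8 uses 1 byte below 0x80, 2 below 0x800, 3 below 0x10000, 4 up to 0x10FFFF. 0x2A367 is in U+10000–U+10FFFF → 4 bytes.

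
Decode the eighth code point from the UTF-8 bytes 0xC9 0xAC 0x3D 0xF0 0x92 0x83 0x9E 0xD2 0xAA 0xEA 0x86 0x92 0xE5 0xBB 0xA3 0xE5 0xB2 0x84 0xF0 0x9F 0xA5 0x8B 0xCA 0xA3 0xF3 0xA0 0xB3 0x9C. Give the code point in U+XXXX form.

U+1F94B

Offset 0: leading byte 0xC9 = 11001001 → 2-byte char #1 = C9 AC.
Offset 2: leading byte 0x3D = 00111101 → 1-byte char #2 = 3D.
Offset 3: leading byte 0xF0 = 11110000 → 4-byte char #3 = F0 92 83 9E.
Offset 7: leading byte 0xD2 = 11010010 → 2-byte char #4 = D2 AA.
Offset 9: leading byte 0xEA = 11101010 → 3-byte char #5 = EA 86 92.
Offset 12: leading byte 0xE5 = 11100101 → 3-byte char #6 = E5 BB A3.
Offset 15: leading byte 0xE5 = 11100101 → 3-byte char #7 = E5 B2 84.
Offset 18: leading byte 0xF0 = 11110000 → 4-byte char #8 = F0 9F A5 8B.
Leading byte 0xF0 = 11110000 matches 11110xxx → 4-byte sequence.
Byte 1: 0xF0 = 11110000, payload 000 (3 bits).
Byte 2: 0x9F = 10011111 (10xxxxxx ✓), payload 011111.
Byte 3: 0xA5 = 10100101 (10xxxxxx ✓), payload 100101.
Byte 4: 0x8B = 10001011 (10xxxxxx ✓), payload 001011.
Concatenate: 000011111100101001011 = 0x1F94B (21 bits → U+1F94B).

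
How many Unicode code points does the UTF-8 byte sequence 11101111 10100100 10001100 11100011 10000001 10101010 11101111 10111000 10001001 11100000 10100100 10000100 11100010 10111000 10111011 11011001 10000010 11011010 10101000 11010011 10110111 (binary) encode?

8

Byte at offset 0: 0xEF = 11101111 → 3-byte char (#1). Advance 3.
Byte at offset 3: 0xE3 = 11100011 → 3-byte char (#2). Advance 3.
Byte at offset 6: 0xEF = 11101111 → 3-byte char (#3). Advance 3.
Byte at offset 9: 0xE0 = 11100000 → 3-byte char (#4). Advance 3.
Byte at offset 12: 0xE2 = 11100010 → 3-byte char (#5). Advance 3.
Byte at offset 15: 0xD9 = 11011001 → 2-byte char (#6). Advance 2.
Byte at offset 17: 0xDA = 11011010 → 2-byte char (#7). Advance 2.
Byte at offset 19: 0xD3 = 11010011 → 2-byte char (#8). Advance 2.
Reached end at offset 21 after 8 code points.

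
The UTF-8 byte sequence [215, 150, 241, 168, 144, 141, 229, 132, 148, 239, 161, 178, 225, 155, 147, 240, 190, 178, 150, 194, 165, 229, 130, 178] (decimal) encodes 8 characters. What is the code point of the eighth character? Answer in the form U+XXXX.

Offset 0: leading byte 0xD7 = 11010111 → 2-byte char #1 = D7 96.
Offset 2: leading byte 0xF1 = 11110001 → 4-byte char #2 = F1 A8 90 8D.
Offset 6: leading byte 0xE5 = 11100101 → 3-byte char #3 = E5 84 94.
Offset 9: leading byte 0xEF = 11101111 → 3-byte char #4 = EF A1 B2.
Offset 12: leading byte 0xE1 = 11100001 → 3-byte char #5 = E1 9B 93.
Offset 15: leading byte 0xF0 = 11110000 → 4-byte char #6 = F0 BE B2 96.
Offset 19: leading byte 0xC2 = 11000010 → 2-byte char #7 = C2 A5.
Offset 21: leading byte 0xE5 = 11100101 → 3-byte char #8 = E5 82 B2.
Leading byte 0xE5 = 11100101 matches 1110xxxx → 3-byte sequence.
Byte 1: 0xE5 = 11100101, payload 0101 (4 bits).
Byte 2: 0x82 = 10000010 (10xxxxxx ✓), payload 000010.
Byte 3: 0xB2 = 10110010 (10xxxxxx ✓), payload 110010.
Concatenate: 0101000010110010 = 0x50B2 (16 bits → U+50B2).

U+50B2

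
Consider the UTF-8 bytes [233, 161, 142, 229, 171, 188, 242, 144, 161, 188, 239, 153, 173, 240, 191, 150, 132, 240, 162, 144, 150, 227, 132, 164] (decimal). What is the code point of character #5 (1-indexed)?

Offset 0: leading byte 0xE9 = 11101001 → 3-byte char #1 = E9 A1 8E.
Offset 3: leading byte 0xE5 = 11100101 → 3-byte char #2 = E5 AB BC.
Offset 6: leading byte 0xF2 = 11110010 → 4-byte char #3 = F2 90 A1 BC.
Offset 10: leading byte 0xEF = 11101111 → 3-byte char #4 = EF 99 AD.
Offset 13: leading byte 0xF0 = 11110000 → 4-byte char #5 = F0 BF 96 84.
Leading byte 0xF0 = 11110000 matches 11110xxx → 4-byte sequence.
Byte 1: 0xF0 = 11110000, payload 000 (3 bits).
Byte 2: 0xBF = 10111111 (10xxxxxx ✓), payload 111111.
Byte 3: 0x96 = 10010110 (10xxxxxx ✓), payload 010110.
Byte 4: 0x84 = 10000100 (10xxxxxx ✓), payload 000100.
Concatenate: 000111111010110000100 = 0x3F584 (21 bits → U+3F584).

U+3F584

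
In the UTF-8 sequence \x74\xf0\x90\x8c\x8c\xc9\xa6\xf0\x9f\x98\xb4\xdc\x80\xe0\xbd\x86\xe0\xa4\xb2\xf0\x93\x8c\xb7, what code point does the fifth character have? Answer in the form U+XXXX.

Offset 0: leading byte 0x74 = 01110100 → 1-byte char #1 = 74.
Offset 1: leading byte 0xF0 = 11110000 → 4-byte char #2 = F0 90 8C 8C.
Offset 5: leading byte 0xC9 = 11001001 → 2-byte char #3 = C9 A6.
Offset 7: leading byte 0xF0 = 11110000 → 4-byte char #4 = F0 9F 98 B4.
Offset 11: leading byte 0xDC = 11011100 → 2-byte char #5 = DC 80.
Leading byte 0xDC = 11011100 matches 110xxxxx → 2-byte sequence.
Byte 1: 0xDC = 11011100, payload 11100 (5 bits).
Byte 2: 0x80 = 10000000 (10xxxxxx ✓), payload 000000.
Concatenate: 11100000000 = 0x700 (11 bits → U+0700).

U+0700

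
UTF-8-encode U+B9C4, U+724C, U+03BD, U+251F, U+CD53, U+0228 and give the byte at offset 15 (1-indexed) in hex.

0xC8

1-indexed offset 15 is 0-indexed offset 14.
U+B9C4 → 3-byte form EB A7 84 at offsets 0–2.
U+724C → 3-byte form E7 89 8C at offsets 3–5.
U+03BD → 2-byte form CE BD at offsets 6–7.
U+251F → 3-byte form E2 94 9F at offsets 8–10.
U+CD53 → 3-byte form EC B5 93 at offsets 11–13.
U+0228 → 2-byte form C8 A8 at offsets 14–15.
Offset 14 falls in char 6's range; it's byte 1 of C8 A8 = 0xC8.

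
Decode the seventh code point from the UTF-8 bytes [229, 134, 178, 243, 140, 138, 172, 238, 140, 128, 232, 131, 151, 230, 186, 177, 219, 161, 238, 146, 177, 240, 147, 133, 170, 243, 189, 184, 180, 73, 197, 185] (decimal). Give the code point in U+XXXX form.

Offset 0: leading byte 0xE5 = 11100101 → 3-byte char #1 = E5 86 B2.
Offset 3: leading byte 0xF3 = 11110011 → 4-byte char #2 = F3 8C 8A AC.
Offset 7: leading byte 0xEE = 11101110 → 3-byte char #3 = EE 8C 80.
Offset 10: leading byte 0xE8 = 11101000 → 3-byte char #4 = E8 83 97.
Offset 13: leading byte 0xE6 = 11100110 → 3-byte char #5 = E6 BA B1.
Offset 16: leading byte 0xDB = 11011011 → 2-byte char #6 = DB A1.
Offset 18: leading byte 0xEE = 11101110 → 3-byte char #7 = EE 92 B1.
Leading byte 0xEE = 11101110 matches 1110xxxx → 3-byte sequence.
Byte 1: 0xEE = 11101110, payload 1110 (4 bits).
Byte 2: 0x92 = 10010010 (10xxxxxx ✓), payload 010010.
Byte 3: 0xB1 = 10110001 (10xxxxxx ✓), payload 110001.
Concatenate: 1110010010110001 = 0xE4B1 (16 bits → U+E4B1).

U+E4B1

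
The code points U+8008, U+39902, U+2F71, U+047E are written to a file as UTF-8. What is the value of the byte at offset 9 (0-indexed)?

U+8008 → 3-byte form E8 80 88 at offsets 0–2.
U+39902 → 4-byte form F0 B9 A4 82 at offsets 3–6.
U+2F71 → 3-byte form E2 BD B1 at offsets 7–9.
Offset 9 falls in char 3's range; it's byte 3 of E2 BD B1 = 0xB1.

0xB1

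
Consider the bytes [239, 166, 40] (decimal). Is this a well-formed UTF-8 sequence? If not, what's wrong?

invalid (non-continuation byte where continuation expected)

Leading byte 0xEF = 11101111 → 3-byte form.
Byte 3 is 0x28 = 00101000, which is not 10xxxxxx — expected a continuation byte.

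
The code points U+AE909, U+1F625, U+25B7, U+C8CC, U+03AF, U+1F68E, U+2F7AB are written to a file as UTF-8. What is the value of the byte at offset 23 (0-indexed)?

U+AE909 → 4-byte form F2 AE A4 89 at offsets 0–3.
U+1F625 → 4-byte form F0 9F 98 A5 at offsets 4–7.
U+25B7 → 3-byte form E2 96 B7 at offsets 8–10.
U+C8CC → 3-byte form EC A3 8C at offsets 11–13.
U+03AF → 2-byte form CE AF at offsets 14–15.
U+1F68E → 4-byte form F0 9F 9A 8E at offsets 16–19.
U+2F7AB → 4-byte form F0 AF 9E AB at offsets 20–23.
Offset 23 falls in char 7's range; it's byte 4 of F0 AF 9E AB = 0xAB.

0xAB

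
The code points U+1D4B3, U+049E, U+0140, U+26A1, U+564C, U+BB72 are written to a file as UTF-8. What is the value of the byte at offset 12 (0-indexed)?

U+1D4B3 → 4-byte form F0 9D 92 B3 at offsets 0–3.
U+049E → 2-byte form D2 9E at offsets 4–5.
U+0140 → 2-byte form C5 80 at offsets 6–7.
U+26A1 → 3-byte form E2 9A A1 at offsets 8–10.
U+564C → 3-byte form E5 99 8C at offsets 11–13.
Offset 12 falls in char 5's range; it's byte 2 of E5 99 8C = 0x99.

0x99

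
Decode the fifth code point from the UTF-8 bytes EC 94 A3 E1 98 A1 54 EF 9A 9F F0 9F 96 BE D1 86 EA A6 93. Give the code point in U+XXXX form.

Offset 0: leading byte 0xEC = 11101100 → 3-byte char #1 = EC 94 A3.
Offset 3: leading byte 0xE1 = 11100001 → 3-byte char #2 = E1 98 A1.
Offset 6: leading byte 0x54 = 01010100 → 1-byte char #3 = 54.
Offset 7: leading byte 0xEF = 11101111 → 3-byte char #4 = EF 9A 9F.
Offset 10: leading byte 0xF0 = 11110000 → 4-byte char #5 = F0 9F 96 BE.
Leading byte 0xF0 = 11110000 matches 11110xxx → 4-byte sequence.
Byte 1: 0xF0 = 11110000, payload 000 (3 bits).
Byte 2: 0x9F = 10011111 (10xxxxxx ✓), payload 011111.
Byte 3: 0x96 = 10010110 (10xxxxxx ✓), payload 010110.
Byte 4: 0xBE = 10111110 (10xxxxxx ✓), payload 111110.
Concatenate: 000011111010110111110 = 0x1F5BE (21 bits → U+1F5BE).

U+1F5BE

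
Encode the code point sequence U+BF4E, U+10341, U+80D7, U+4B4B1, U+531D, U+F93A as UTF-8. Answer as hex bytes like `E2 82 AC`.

U+BF4E: 3-byte form → EB BD 8E.
U+10341: 4-byte form → F0 90 8D 81.
U+80D7: 3-byte form → E8 83 97.
U+4B4B1: 4-byte form → F1 8B 92 B1.
U+531D: 3-byte form → E5 8C 9D.
U+F93A: 3-byte form → EF A4 BA.
Concatenated (20 bytes): EB BD 8E F0 90 8D 81 E8 83 97 F1 8B 92 B1 E5 8C 9D EF A4 BA.

EB BD 8E F0 90 8D 81 E8 83 97 F1 8B 92 B1 E5 8C 9D EF A4 BA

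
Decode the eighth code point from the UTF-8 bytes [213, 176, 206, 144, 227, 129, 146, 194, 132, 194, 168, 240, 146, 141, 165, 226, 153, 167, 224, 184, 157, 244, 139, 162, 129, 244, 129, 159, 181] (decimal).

Offset 0: leading byte 0xD5 = 11010101 → 2-byte char #1 = D5 B0.
Offset 2: leading byte 0xCE = 11001110 → 2-byte char #2 = CE 90.
Offset 4: leading byte 0xE3 = 11100011 → 3-byte char #3 = E3 81 92.
Offset 7: leading byte 0xC2 = 11000010 → 2-byte char #4 = C2 84.
Offset 9: leading byte 0xC2 = 11000010 → 2-byte char #5 = C2 A8.
Offset 11: leading byte 0xF0 = 11110000 → 4-byte char #6 = F0 92 8D A5.
Offset 15: leading byte 0xE2 = 11100010 → 3-byte char #7 = E2 99 A7.
Offset 18: leading byte 0xE0 = 11100000 → 3-byte char #8 = E0 B8 9D.
Leading byte 0xE0 = 11100000 matches 1110xxxx → 3-byte sequence.
Byte 1: 0xE0 = 11100000, payload 0000 (4 bits).
Byte 2: 0xB8 = 10111000 (10xxxxxx ✓), payload 111000.
Byte 3: 0x9D = 10011101 (10xxxxxx ✓), payload 011101.
Concatenate: 0000111000011101 = 0xE1D (16 bits → U+0E1D).

U+0E1D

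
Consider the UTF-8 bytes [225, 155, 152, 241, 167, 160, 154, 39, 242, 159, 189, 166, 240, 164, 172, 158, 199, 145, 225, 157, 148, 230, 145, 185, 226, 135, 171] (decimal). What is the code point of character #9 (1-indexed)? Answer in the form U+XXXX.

U+21EB

Offset 0: leading byte 0xE1 = 11100001 → 3-byte char #1 = E1 9B 98.
Offset 3: leading byte 0xF1 = 11110001 → 4-byte char #2 = F1 A7 A0 9A.
Offset 7: leading byte 0x27 = 00100111 → 1-byte char #3 = 27.
Offset 8: leading byte 0xF2 = 11110010 → 4-byte char #4 = F2 9F BD A6.
Offset 12: leading byte 0xF0 = 11110000 → 4-byte char #5 = F0 A4 AC 9E.
Offset 16: leading byte 0xC7 = 11000111 → 2-byte char #6 = C7 91.
Offset 18: leading byte 0xE1 = 11100001 → 3-byte char #7 = E1 9D 94.
Offset 21: leading byte 0xE6 = 11100110 → 3-byte char #8 = E6 91 B9.
Offset 24: leading byte 0xE2 = 11100010 → 3-byte char #9 = E2 87 AB.
Leading byte 0xE2 = 11100010 matches 1110xxxx → 3-byte sequence.
Byte 1: 0xE2 = 11100010, payload 0010 (4 bits).
Byte 2: 0x87 = 10000111 (10xxxxxx ✓), payload 000111.
Byte 3: 0xAB = 10101011 (10xxxxxx ✓), payload 101011.
Concatenate: 0010000111101011 = 0x21EB (16 bits → U+21EB).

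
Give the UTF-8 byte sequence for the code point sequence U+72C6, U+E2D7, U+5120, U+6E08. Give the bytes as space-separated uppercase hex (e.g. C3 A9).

U+72C6: 3-byte form → E7 8B 86.
U+E2D7: 3-byte form → EE 8B 97.
U+5120: 3-byte form → E5 84 A0.
U+6E08: 3-byte form → E6 B8 88.
Concatenated (12 bytes): E7 8B 86 EE 8B 97 E5 84 A0 E6 B8 88.

E7 8B 86 EE 8B 97 E5 84 A0 E6 B8 88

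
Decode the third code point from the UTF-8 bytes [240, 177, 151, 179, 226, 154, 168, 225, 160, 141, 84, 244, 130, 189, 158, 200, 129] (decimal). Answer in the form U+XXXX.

Offset 0: leading byte 0xF0 = 11110000 → 4-byte char #1 = F0 B1 97 B3.
Offset 4: leading byte 0xE2 = 11100010 → 3-byte char #2 = E2 9A A8.
Offset 7: leading byte 0xE1 = 11100001 → 3-byte char #3 = E1 A0 8D.
Leading byte 0xE1 = 11100001 matches 1110xxxx → 3-byte sequence.
Byte 1: 0xE1 = 11100001, payload 0001 (4 bits).
Byte 2: 0xA0 = 10100000 (10xxxxxx ✓), payload 100000.
Byte 3: 0x8D = 10001101 (10xxxxxx ✓), payload 001101.
Concatenate: 0001100000001101 = 0x180D (16 bits → U+180D).

U+180D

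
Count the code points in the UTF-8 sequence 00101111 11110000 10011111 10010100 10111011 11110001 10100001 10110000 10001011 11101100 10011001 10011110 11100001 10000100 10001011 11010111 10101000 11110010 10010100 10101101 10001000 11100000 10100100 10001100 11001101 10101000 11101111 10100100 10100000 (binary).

10

Byte at offset 0: 0x2F = 00101111 → 1-byte char (#1). Advance 1.
Byte at offset 1: 0xF0 = 11110000 → 4-byte char (#2). Advance 4.
Byte at offset 5: 0xF1 = 11110001 → 4-byte char (#3). Advance 4.
Byte at offset 9: 0xEC = 11101100 → 3-byte char (#4). Advance 3.
Byte at offset 12: 0xE1 = 11100001 → 3-byte char (#5). Advance 3.
Byte at offset 15: 0xD7 = 11010111 → 2-byte char (#6). Advance 2.
Byte at offset 17: 0xF2 = 11110010 → 4-byte char (#7). Advance 4.
Byte at offset 21: 0xE0 = 11100000 → 3-byte char (#8). Advance 3.
Byte at offset 24: 0xCD = 11001101 → 2-byte char (#9). Advance 2.
Byte at offset 26: 0xEF = 11101111 → 3-byte char (#10). Advance 3.
Reached end at offset 29 after 10 code points.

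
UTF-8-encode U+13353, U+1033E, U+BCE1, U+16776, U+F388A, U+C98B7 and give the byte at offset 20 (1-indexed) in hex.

1-indexed offset 20 is 0-indexed offset 19.
U+13353 → 4-byte form F0 93 8D 93 at offsets 0–3.
U+1033E → 4-byte form F0 90 8C BE at offsets 4–7.
U+BCE1 → 3-byte form EB B3 A1 at offsets 8–10.
U+16776 → 4-byte form F0 96 9D B6 at offsets 11–14.
U+F388A → 4-byte form F3 B3 A2 8A at offsets 15–18.
U+C98B7 → 4-byte form F3 89 A2 B7 at offsets 19–22.
Offset 19 falls in char 6's range; it's byte 1 of F3 89 A2 B7 = 0xF3.

0xF3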